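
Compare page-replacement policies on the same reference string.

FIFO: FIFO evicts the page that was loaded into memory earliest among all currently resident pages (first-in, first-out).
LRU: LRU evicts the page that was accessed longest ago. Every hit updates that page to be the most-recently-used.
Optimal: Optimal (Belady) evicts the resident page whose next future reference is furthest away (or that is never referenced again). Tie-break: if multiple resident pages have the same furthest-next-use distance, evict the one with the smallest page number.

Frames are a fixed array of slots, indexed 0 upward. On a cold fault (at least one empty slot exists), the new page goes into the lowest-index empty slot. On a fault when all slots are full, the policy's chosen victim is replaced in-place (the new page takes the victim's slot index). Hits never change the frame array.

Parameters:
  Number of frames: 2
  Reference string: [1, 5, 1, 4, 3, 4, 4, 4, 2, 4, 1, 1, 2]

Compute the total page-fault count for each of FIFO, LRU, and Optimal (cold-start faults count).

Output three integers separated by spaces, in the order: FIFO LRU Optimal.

--- FIFO ---
  step 0: ref 1 -> FAULT, frames=[1,-] (faults so far: 1)
  step 1: ref 5 -> FAULT, frames=[1,5] (faults so far: 2)
  step 2: ref 1 -> HIT, frames=[1,5] (faults so far: 2)
  step 3: ref 4 -> FAULT, evict 1, frames=[4,5] (faults so far: 3)
  step 4: ref 3 -> FAULT, evict 5, frames=[4,3] (faults so far: 4)
  step 5: ref 4 -> HIT, frames=[4,3] (faults so far: 4)
  step 6: ref 4 -> HIT, frames=[4,3] (faults so far: 4)
  step 7: ref 4 -> HIT, frames=[4,3] (faults so far: 4)
  step 8: ref 2 -> FAULT, evict 4, frames=[2,3] (faults so far: 5)
  step 9: ref 4 -> FAULT, evict 3, frames=[2,4] (faults so far: 6)
  step 10: ref 1 -> FAULT, evict 2, frames=[1,4] (faults so far: 7)
  step 11: ref 1 -> HIT, frames=[1,4] (faults so far: 7)
  step 12: ref 2 -> FAULT, evict 4, frames=[1,2] (faults so far: 8)
  FIFO total faults: 8
--- LRU ---
  step 0: ref 1 -> FAULT, frames=[1,-] (faults so far: 1)
  step 1: ref 5 -> FAULT, frames=[1,5] (faults so far: 2)
  step 2: ref 1 -> HIT, frames=[1,5] (faults so far: 2)
  step 3: ref 4 -> FAULT, evict 5, frames=[1,4] (faults so far: 3)
  step 4: ref 3 -> FAULT, evict 1, frames=[3,4] (faults so far: 4)
  step 5: ref 4 -> HIT, frames=[3,4] (faults so far: 4)
  step 6: ref 4 -> HIT, frames=[3,4] (faults so far: 4)
  step 7: ref 4 -> HIT, frames=[3,4] (faults so far: 4)
  step 8: ref 2 -> FAULT, evict 3, frames=[2,4] (faults so far: 5)
  step 9: ref 4 -> HIT, frames=[2,4] (faults so far: 5)
  step 10: ref 1 -> FAULT, evict 2, frames=[1,4] (faults so far: 6)
  step 11: ref 1 -> HIT, frames=[1,4] (faults so far: 6)
  step 12: ref 2 -> FAULT, evict 4, frames=[1,2] (faults so far: 7)
  LRU total faults: 7
--- Optimal ---
  step 0: ref 1 -> FAULT, frames=[1,-] (faults so far: 1)
  step 1: ref 5 -> FAULT, frames=[1,5] (faults so far: 2)
  step 2: ref 1 -> HIT, frames=[1,5] (faults so far: 2)
  step 3: ref 4 -> FAULT, evict 5, frames=[1,4] (faults so far: 3)
  step 4: ref 3 -> FAULT, evict 1, frames=[3,4] (faults so far: 4)
  step 5: ref 4 -> HIT, frames=[3,4] (faults so far: 4)
  step 6: ref 4 -> HIT, frames=[3,4] (faults so far: 4)
  step 7: ref 4 -> HIT, frames=[3,4] (faults so far: 4)
  step 8: ref 2 -> FAULT, evict 3, frames=[2,4] (faults so far: 5)
  step 9: ref 4 -> HIT, frames=[2,4] (faults so far: 5)
  step 10: ref 1 -> FAULT, evict 4, frames=[2,1] (faults so far: 6)
  step 11: ref 1 -> HIT, frames=[2,1] (faults so far: 6)
  step 12: ref 2 -> HIT, frames=[2,1] (faults so far: 6)
  Optimal total faults: 6

Answer: 8 7 6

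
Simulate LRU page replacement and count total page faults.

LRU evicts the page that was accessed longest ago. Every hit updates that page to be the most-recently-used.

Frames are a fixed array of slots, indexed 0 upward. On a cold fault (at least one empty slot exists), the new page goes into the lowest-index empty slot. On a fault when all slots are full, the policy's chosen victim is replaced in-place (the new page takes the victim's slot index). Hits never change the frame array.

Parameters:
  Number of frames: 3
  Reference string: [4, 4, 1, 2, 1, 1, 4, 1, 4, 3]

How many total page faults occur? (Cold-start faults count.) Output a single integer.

Answer: 4

Derivation:
Step 0: ref 4 → FAULT, frames=[4,-,-]
Step 1: ref 4 → HIT, frames=[4,-,-]
Step 2: ref 1 → FAULT, frames=[4,1,-]
Step 3: ref 2 → FAULT, frames=[4,1,2]
Step 4: ref 1 → HIT, frames=[4,1,2]
Step 5: ref 1 → HIT, frames=[4,1,2]
Step 6: ref 4 → HIT, frames=[4,1,2]
Step 7: ref 1 → HIT, frames=[4,1,2]
Step 8: ref 4 → HIT, frames=[4,1,2]
Step 9: ref 3 → FAULT (evict 2), frames=[4,1,3]
Total faults: 4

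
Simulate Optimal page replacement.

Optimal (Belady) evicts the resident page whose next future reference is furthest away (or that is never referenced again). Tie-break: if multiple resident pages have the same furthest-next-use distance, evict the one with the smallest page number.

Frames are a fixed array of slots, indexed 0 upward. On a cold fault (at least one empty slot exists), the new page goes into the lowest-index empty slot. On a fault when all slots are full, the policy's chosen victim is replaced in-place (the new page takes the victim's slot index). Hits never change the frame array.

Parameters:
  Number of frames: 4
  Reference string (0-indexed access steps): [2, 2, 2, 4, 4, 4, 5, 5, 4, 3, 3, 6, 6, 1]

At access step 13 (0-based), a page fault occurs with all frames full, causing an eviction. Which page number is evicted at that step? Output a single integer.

Answer: 3

Derivation:
Step 0: ref 2 -> FAULT, frames=[2,-,-,-]
Step 1: ref 2 -> HIT, frames=[2,-,-,-]
Step 2: ref 2 -> HIT, frames=[2,-,-,-]
Step 3: ref 4 -> FAULT, frames=[2,4,-,-]
Step 4: ref 4 -> HIT, frames=[2,4,-,-]
Step 5: ref 4 -> HIT, frames=[2,4,-,-]
Step 6: ref 5 -> FAULT, frames=[2,4,5,-]
Step 7: ref 5 -> HIT, frames=[2,4,5,-]
Step 8: ref 4 -> HIT, frames=[2,4,5,-]
Step 9: ref 3 -> FAULT, frames=[2,4,5,3]
Step 10: ref 3 -> HIT, frames=[2,4,5,3]
Step 11: ref 6 -> FAULT, evict 2, frames=[6,4,5,3]
Step 12: ref 6 -> HIT, frames=[6,4,5,3]
Step 13: ref 1 -> FAULT, evict 3, frames=[6,4,5,1]
At step 13: evicted page 3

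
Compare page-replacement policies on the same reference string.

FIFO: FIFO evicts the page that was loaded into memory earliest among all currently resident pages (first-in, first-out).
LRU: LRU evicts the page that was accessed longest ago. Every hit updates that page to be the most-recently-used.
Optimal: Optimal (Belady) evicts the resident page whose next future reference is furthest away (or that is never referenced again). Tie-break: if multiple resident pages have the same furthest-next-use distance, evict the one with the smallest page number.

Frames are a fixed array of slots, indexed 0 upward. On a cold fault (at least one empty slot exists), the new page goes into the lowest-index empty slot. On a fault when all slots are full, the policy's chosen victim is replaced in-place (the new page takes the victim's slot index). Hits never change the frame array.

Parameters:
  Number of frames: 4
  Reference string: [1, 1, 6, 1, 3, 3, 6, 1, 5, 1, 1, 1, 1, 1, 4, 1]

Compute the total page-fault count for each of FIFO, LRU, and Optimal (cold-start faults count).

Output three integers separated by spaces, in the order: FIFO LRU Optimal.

--- FIFO ---
  step 0: ref 1 -> FAULT, frames=[1,-,-,-] (faults so far: 1)
  step 1: ref 1 -> HIT, frames=[1,-,-,-] (faults so far: 1)
  step 2: ref 6 -> FAULT, frames=[1,6,-,-] (faults so far: 2)
  step 3: ref 1 -> HIT, frames=[1,6,-,-] (faults so far: 2)
  step 4: ref 3 -> FAULT, frames=[1,6,3,-] (faults so far: 3)
  step 5: ref 3 -> HIT, frames=[1,6,3,-] (faults so far: 3)
  step 6: ref 6 -> HIT, frames=[1,6,3,-] (faults so far: 3)
  step 7: ref 1 -> HIT, frames=[1,6,3,-] (faults so far: 3)
  step 8: ref 5 -> FAULT, frames=[1,6,3,5] (faults so far: 4)
  step 9: ref 1 -> HIT, frames=[1,6,3,5] (faults so far: 4)
  step 10: ref 1 -> HIT, frames=[1,6,3,5] (faults so far: 4)
  step 11: ref 1 -> HIT, frames=[1,6,3,5] (faults so far: 4)
  step 12: ref 1 -> HIT, frames=[1,6,3,5] (faults so far: 4)
  step 13: ref 1 -> HIT, frames=[1,6,3,5] (faults so far: 4)
  step 14: ref 4 -> FAULT, evict 1, frames=[4,6,3,5] (faults so far: 5)
  step 15: ref 1 -> FAULT, evict 6, frames=[4,1,3,5] (faults so far: 6)
  FIFO total faults: 6
--- LRU ---
  step 0: ref 1 -> FAULT, frames=[1,-,-,-] (faults so far: 1)
  step 1: ref 1 -> HIT, frames=[1,-,-,-] (faults so far: 1)
  step 2: ref 6 -> FAULT, frames=[1,6,-,-] (faults so far: 2)
  step 3: ref 1 -> HIT, frames=[1,6,-,-] (faults so far: 2)
  step 4: ref 3 -> FAULT, frames=[1,6,3,-] (faults so far: 3)
  step 5: ref 3 -> HIT, frames=[1,6,3,-] (faults so far: 3)
  step 6: ref 6 -> HIT, frames=[1,6,3,-] (faults so far: 3)
  step 7: ref 1 -> HIT, frames=[1,6,3,-] (faults so far: 3)
  step 8: ref 5 -> FAULT, frames=[1,6,3,5] (faults so far: 4)
  step 9: ref 1 -> HIT, frames=[1,6,3,5] (faults so far: 4)
  step 10: ref 1 -> HIT, frames=[1,6,3,5] (faults so far: 4)
  step 11: ref 1 -> HIT, frames=[1,6,3,5] (faults so far: 4)
  step 12: ref 1 -> HIT, frames=[1,6,3,5] (faults so far: 4)
  step 13: ref 1 -> HIT, frames=[1,6,3,5] (faults so far: 4)
  step 14: ref 4 -> FAULT, evict 3, frames=[1,6,4,5] (faults so far: 5)
  step 15: ref 1 -> HIT, frames=[1,6,4,5] (faults so far: 5)
  LRU total faults: 5
--- Optimal ---
  step 0: ref 1 -> FAULT, frames=[1,-,-,-] (faults so far: 1)
  step 1: ref 1 -> HIT, frames=[1,-,-,-] (faults so far: 1)
  step 2: ref 6 -> FAULT, frames=[1,6,-,-] (faults so far: 2)
  step 3: ref 1 -> HIT, frames=[1,6,-,-] (faults so far: 2)
  step 4: ref 3 -> FAULT, frames=[1,6,3,-] (faults so far: 3)
  step 5: ref 3 -> HIT, frames=[1,6,3,-] (faults so far: 3)
  step 6: ref 6 -> HIT, frames=[1,6,3,-] (faults so far: 3)
  step 7: ref 1 -> HIT, frames=[1,6,3,-] (faults so far: 3)
  step 8: ref 5 -> FAULT, frames=[1,6,3,5] (faults so far: 4)
  step 9: ref 1 -> HIT, frames=[1,6,3,5] (faults so far: 4)
  step 10: ref 1 -> HIT, frames=[1,6,3,5] (faults so far: 4)
  step 11: ref 1 -> HIT, frames=[1,6,3,5] (faults so far: 4)
  step 12: ref 1 -> HIT, frames=[1,6,3,5] (faults so far: 4)
  step 13: ref 1 -> HIT, frames=[1,6,3,5] (faults so far: 4)
  step 14: ref 4 -> FAULT, evict 3, frames=[1,6,4,5] (faults so far: 5)
  step 15: ref 1 -> HIT, frames=[1,6,4,5] (faults so far: 5)
  Optimal total faults: 5

Answer: 6 5 5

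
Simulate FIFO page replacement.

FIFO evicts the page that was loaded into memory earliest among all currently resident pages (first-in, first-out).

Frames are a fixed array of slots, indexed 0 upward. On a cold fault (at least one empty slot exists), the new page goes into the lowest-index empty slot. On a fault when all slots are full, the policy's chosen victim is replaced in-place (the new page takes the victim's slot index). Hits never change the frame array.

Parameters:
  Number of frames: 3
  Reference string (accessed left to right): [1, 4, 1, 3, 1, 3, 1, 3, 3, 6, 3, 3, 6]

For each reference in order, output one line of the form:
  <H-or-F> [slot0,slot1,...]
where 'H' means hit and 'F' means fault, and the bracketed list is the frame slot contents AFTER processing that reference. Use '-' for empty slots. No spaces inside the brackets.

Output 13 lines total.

F [1,-,-]
F [1,4,-]
H [1,4,-]
F [1,4,3]
H [1,4,3]
H [1,4,3]
H [1,4,3]
H [1,4,3]
H [1,4,3]
F [6,4,3]
H [6,4,3]
H [6,4,3]
H [6,4,3]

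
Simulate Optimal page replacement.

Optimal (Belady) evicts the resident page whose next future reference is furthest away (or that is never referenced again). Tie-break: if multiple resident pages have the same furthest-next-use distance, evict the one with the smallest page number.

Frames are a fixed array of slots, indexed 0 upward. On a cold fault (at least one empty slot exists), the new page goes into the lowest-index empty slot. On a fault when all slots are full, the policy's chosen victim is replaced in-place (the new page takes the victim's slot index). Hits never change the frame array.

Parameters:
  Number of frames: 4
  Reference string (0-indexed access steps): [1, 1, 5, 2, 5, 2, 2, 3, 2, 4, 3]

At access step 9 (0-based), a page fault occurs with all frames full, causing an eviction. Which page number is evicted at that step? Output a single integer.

Step 0: ref 1 -> FAULT, frames=[1,-,-,-]
Step 1: ref 1 -> HIT, frames=[1,-,-,-]
Step 2: ref 5 -> FAULT, frames=[1,5,-,-]
Step 3: ref 2 -> FAULT, frames=[1,5,2,-]
Step 4: ref 5 -> HIT, frames=[1,5,2,-]
Step 5: ref 2 -> HIT, frames=[1,5,2,-]
Step 6: ref 2 -> HIT, frames=[1,5,2,-]
Step 7: ref 3 -> FAULT, frames=[1,5,2,3]
Step 8: ref 2 -> HIT, frames=[1,5,2,3]
Step 9: ref 4 -> FAULT, evict 1, frames=[4,5,2,3]
At step 9: evicted page 1

Answer: 1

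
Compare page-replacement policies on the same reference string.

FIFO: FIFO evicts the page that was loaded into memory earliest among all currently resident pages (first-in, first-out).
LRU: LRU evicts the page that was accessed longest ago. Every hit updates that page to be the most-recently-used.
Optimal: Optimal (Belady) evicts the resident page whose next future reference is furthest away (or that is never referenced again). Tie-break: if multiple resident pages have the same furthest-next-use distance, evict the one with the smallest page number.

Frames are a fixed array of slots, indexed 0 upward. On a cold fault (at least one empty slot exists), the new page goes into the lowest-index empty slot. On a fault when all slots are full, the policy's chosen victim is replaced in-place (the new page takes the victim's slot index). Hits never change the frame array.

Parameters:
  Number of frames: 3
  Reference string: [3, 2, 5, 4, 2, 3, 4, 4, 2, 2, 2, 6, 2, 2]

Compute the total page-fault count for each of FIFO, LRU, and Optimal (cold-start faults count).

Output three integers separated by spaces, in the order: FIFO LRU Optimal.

Answer: 7 6 5

Derivation:
--- FIFO ---
  step 0: ref 3 -> FAULT, frames=[3,-,-] (faults so far: 1)
  step 1: ref 2 -> FAULT, frames=[3,2,-] (faults so far: 2)
  step 2: ref 5 -> FAULT, frames=[3,2,5] (faults so far: 3)
  step 3: ref 4 -> FAULT, evict 3, frames=[4,2,5] (faults so far: 4)
  step 4: ref 2 -> HIT, frames=[4,2,5] (faults so far: 4)
  step 5: ref 3 -> FAULT, evict 2, frames=[4,3,5] (faults so far: 5)
  step 6: ref 4 -> HIT, frames=[4,3,5] (faults so far: 5)
  step 7: ref 4 -> HIT, frames=[4,3,5] (faults so far: 5)
  step 8: ref 2 -> FAULT, evict 5, frames=[4,3,2] (faults so far: 6)
  step 9: ref 2 -> HIT, frames=[4,3,2] (faults so far: 6)
  step 10: ref 2 -> HIT, frames=[4,3,2] (faults so far: 6)
  step 11: ref 6 -> FAULT, evict 4, frames=[6,3,2] (faults so far: 7)
  step 12: ref 2 -> HIT, frames=[6,3,2] (faults so far: 7)
  step 13: ref 2 -> HIT, frames=[6,3,2] (faults so far: 7)
  FIFO total faults: 7
--- LRU ---
  step 0: ref 3 -> FAULT, frames=[3,-,-] (faults so far: 1)
  step 1: ref 2 -> FAULT, frames=[3,2,-] (faults so far: 2)
  step 2: ref 5 -> FAULT, frames=[3,2,5] (faults so far: 3)
  step 3: ref 4 -> FAULT, evict 3, frames=[4,2,5] (faults so far: 4)
  step 4: ref 2 -> HIT, frames=[4,2,5] (faults so far: 4)
  step 5: ref 3 -> FAULT, evict 5, frames=[4,2,3] (faults so far: 5)
  step 6: ref 4 -> HIT, frames=[4,2,3] (faults so far: 5)
  step 7: ref 4 -> HIT, frames=[4,2,3] (faults so far: 5)
  step 8: ref 2 -> HIT, frames=[4,2,3] (faults so far: 5)
  step 9: ref 2 -> HIT, frames=[4,2,3] (faults so far: 5)
  step 10: ref 2 -> HIT, frames=[4,2,3] (faults so far: 5)
  step 11: ref 6 -> FAULT, evict 3, frames=[4,2,6] (faults so far: 6)
  step 12: ref 2 -> HIT, frames=[4,2,6] (faults so far: 6)
  step 13: ref 2 -> HIT, frames=[4,2,6] (faults so far: 6)
  LRU total faults: 6
--- Optimal ---
  step 0: ref 3 -> FAULT, frames=[3,-,-] (faults so far: 1)
  step 1: ref 2 -> FAULT, frames=[3,2,-] (faults so far: 2)
  step 2: ref 5 -> FAULT, frames=[3,2,5] (faults so far: 3)
  step 3: ref 4 -> FAULT, evict 5, frames=[3,2,4] (faults so far: 4)
  step 4: ref 2 -> HIT, frames=[3,2,4] (faults so far: 4)
  step 5: ref 3 -> HIT, frames=[3,2,4] (faults so far: 4)
  step 6: ref 4 -> HIT, frames=[3,2,4] (faults so far: 4)
  step 7: ref 4 -> HIT, frames=[3,2,4] (faults so far: 4)
  step 8: ref 2 -> HIT, frames=[3,2,4] (faults so far: 4)
  step 9: ref 2 -> HIT, frames=[3,2,4] (faults so far: 4)
  step 10: ref 2 -> HIT, frames=[3,2,4] (faults so far: 4)
  step 11: ref 6 -> FAULT, evict 3, frames=[6,2,4] (faults so far: 5)
  step 12: ref 2 -> HIT, frames=[6,2,4] (faults so far: 5)
  step 13: ref 2 -> HIT, frames=[6,2,4] (faults so far: 5)
  Optimal total faults: 5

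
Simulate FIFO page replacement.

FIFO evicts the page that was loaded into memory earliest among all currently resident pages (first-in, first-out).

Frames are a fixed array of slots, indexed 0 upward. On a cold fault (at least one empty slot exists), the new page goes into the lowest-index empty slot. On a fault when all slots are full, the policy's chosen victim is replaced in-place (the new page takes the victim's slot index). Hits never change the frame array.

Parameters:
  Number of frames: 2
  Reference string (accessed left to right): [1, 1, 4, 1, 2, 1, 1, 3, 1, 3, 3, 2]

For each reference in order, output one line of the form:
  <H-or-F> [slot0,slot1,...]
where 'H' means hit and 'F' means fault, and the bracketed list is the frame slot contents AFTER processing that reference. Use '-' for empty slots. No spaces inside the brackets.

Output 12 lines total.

F [1,-]
H [1,-]
F [1,4]
H [1,4]
F [2,4]
F [2,1]
H [2,1]
F [3,1]
H [3,1]
H [3,1]
H [3,1]
F [3,2]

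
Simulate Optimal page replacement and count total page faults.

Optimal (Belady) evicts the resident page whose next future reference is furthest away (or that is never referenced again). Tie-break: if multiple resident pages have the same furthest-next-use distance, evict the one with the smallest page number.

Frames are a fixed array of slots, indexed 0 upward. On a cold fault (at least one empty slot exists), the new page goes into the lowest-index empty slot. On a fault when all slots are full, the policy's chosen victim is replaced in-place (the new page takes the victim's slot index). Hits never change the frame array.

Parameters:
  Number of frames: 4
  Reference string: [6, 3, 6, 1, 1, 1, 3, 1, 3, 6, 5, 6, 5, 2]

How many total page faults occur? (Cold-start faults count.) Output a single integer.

Step 0: ref 6 → FAULT, frames=[6,-,-,-]
Step 1: ref 3 → FAULT, frames=[6,3,-,-]
Step 2: ref 6 → HIT, frames=[6,3,-,-]
Step 3: ref 1 → FAULT, frames=[6,3,1,-]
Step 4: ref 1 → HIT, frames=[6,3,1,-]
Step 5: ref 1 → HIT, frames=[6,3,1,-]
Step 6: ref 3 → HIT, frames=[6,3,1,-]
Step 7: ref 1 → HIT, frames=[6,3,1,-]
Step 8: ref 3 → HIT, frames=[6,3,1,-]
Step 9: ref 6 → HIT, frames=[6,3,1,-]
Step 10: ref 5 → FAULT, frames=[6,3,1,5]
Step 11: ref 6 → HIT, frames=[6,3,1,5]
Step 12: ref 5 → HIT, frames=[6,3,1,5]
Step 13: ref 2 → FAULT (evict 1), frames=[6,3,2,5]
Total faults: 5

Answer: 5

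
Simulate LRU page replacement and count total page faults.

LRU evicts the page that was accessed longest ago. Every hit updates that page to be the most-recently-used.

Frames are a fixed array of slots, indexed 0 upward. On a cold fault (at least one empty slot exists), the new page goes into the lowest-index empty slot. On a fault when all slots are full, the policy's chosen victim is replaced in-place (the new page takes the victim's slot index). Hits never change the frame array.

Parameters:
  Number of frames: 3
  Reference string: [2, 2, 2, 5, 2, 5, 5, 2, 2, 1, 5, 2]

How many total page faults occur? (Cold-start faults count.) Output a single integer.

Step 0: ref 2 → FAULT, frames=[2,-,-]
Step 1: ref 2 → HIT, frames=[2,-,-]
Step 2: ref 2 → HIT, frames=[2,-,-]
Step 3: ref 5 → FAULT, frames=[2,5,-]
Step 4: ref 2 → HIT, frames=[2,5,-]
Step 5: ref 5 → HIT, frames=[2,5,-]
Step 6: ref 5 → HIT, frames=[2,5,-]
Step 7: ref 2 → HIT, frames=[2,5,-]
Step 8: ref 2 → HIT, frames=[2,5,-]
Step 9: ref 1 → FAULT, frames=[2,5,1]
Step 10: ref 5 → HIT, frames=[2,5,1]
Step 11: ref 2 → HIT, frames=[2,5,1]
Total faults: 3

Answer: 3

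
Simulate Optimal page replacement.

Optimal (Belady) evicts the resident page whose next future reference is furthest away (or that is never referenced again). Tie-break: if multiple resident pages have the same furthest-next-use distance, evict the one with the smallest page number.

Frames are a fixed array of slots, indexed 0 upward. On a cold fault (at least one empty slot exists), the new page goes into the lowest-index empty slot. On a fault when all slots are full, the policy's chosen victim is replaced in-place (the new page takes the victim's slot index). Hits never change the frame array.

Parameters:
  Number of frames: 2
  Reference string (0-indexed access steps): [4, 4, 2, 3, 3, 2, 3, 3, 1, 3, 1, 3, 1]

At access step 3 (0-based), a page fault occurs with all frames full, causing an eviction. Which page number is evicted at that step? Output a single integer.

Answer: 4

Derivation:
Step 0: ref 4 -> FAULT, frames=[4,-]
Step 1: ref 4 -> HIT, frames=[4,-]
Step 2: ref 2 -> FAULT, frames=[4,2]
Step 3: ref 3 -> FAULT, evict 4, frames=[3,2]
At step 3: evicted page 4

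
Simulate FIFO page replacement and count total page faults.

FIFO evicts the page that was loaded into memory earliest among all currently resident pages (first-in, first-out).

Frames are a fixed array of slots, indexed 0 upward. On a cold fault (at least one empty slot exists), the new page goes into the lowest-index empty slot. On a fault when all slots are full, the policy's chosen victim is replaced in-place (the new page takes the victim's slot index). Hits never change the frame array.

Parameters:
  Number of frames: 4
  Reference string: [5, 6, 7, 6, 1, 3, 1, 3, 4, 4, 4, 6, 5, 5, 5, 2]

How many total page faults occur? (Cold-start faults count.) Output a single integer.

Step 0: ref 5 → FAULT, frames=[5,-,-,-]
Step 1: ref 6 → FAULT, frames=[5,6,-,-]
Step 2: ref 7 → FAULT, frames=[5,6,7,-]
Step 3: ref 6 → HIT, frames=[5,6,7,-]
Step 4: ref 1 → FAULT, frames=[5,6,7,1]
Step 5: ref 3 → FAULT (evict 5), frames=[3,6,7,1]
Step 6: ref 1 → HIT, frames=[3,6,7,1]
Step 7: ref 3 → HIT, frames=[3,6,7,1]
Step 8: ref 4 → FAULT (evict 6), frames=[3,4,7,1]
Step 9: ref 4 → HIT, frames=[3,4,7,1]
Step 10: ref 4 → HIT, frames=[3,4,7,1]
Step 11: ref 6 → FAULT (evict 7), frames=[3,4,6,1]
Step 12: ref 5 → FAULT (evict 1), frames=[3,4,6,5]
Step 13: ref 5 → HIT, frames=[3,4,6,5]
Step 14: ref 5 → HIT, frames=[3,4,6,5]
Step 15: ref 2 → FAULT (evict 3), frames=[2,4,6,5]
Total faults: 9

Answer: 9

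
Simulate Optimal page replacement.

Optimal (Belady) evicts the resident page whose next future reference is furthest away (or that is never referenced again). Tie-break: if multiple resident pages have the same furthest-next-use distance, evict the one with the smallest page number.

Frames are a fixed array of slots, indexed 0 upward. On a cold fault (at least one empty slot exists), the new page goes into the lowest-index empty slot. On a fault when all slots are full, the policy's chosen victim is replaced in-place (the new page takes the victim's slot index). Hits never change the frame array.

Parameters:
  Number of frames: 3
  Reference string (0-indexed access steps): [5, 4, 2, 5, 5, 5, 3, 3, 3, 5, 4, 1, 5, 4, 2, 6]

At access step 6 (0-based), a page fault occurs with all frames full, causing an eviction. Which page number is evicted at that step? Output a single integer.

Step 0: ref 5 -> FAULT, frames=[5,-,-]
Step 1: ref 4 -> FAULT, frames=[5,4,-]
Step 2: ref 2 -> FAULT, frames=[5,4,2]
Step 3: ref 5 -> HIT, frames=[5,4,2]
Step 4: ref 5 -> HIT, frames=[5,4,2]
Step 5: ref 5 -> HIT, frames=[5,4,2]
Step 6: ref 3 -> FAULT, evict 2, frames=[5,4,3]
At step 6: evicted page 2

Answer: 2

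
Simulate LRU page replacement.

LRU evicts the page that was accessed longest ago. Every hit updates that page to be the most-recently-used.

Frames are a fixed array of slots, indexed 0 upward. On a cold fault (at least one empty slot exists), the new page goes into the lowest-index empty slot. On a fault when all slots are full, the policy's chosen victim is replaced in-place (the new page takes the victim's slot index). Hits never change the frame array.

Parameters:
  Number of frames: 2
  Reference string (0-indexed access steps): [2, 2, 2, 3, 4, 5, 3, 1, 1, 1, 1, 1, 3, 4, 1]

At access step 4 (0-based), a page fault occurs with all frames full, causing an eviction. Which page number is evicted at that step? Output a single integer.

Step 0: ref 2 -> FAULT, frames=[2,-]
Step 1: ref 2 -> HIT, frames=[2,-]
Step 2: ref 2 -> HIT, frames=[2,-]
Step 3: ref 3 -> FAULT, frames=[2,3]
Step 4: ref 4 -> FAULT, evict 2, frames=[4,3]
At step 4: evicted page 2

Answer: 2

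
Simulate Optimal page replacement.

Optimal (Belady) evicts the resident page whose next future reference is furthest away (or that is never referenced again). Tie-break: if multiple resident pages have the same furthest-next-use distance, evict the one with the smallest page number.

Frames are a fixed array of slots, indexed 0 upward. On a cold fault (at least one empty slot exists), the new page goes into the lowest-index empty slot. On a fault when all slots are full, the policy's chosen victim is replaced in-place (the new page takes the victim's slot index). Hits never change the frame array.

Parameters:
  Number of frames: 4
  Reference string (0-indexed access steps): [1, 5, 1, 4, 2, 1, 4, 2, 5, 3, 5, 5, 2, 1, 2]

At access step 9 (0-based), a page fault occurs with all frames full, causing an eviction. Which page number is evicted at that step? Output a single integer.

Answer: 4

Derivation:
Step 0: ref 1 -> FAULT, frames=[1,-,-,-]
Step 1: ref 5 -> FAULT, frames=[1,5,-,-]
Step 2: ref 1 -> HIT, frames=[1,5,-,-]
Step 3: ref 4 -> FAULT, frames=[1,5,4,-]
Step 4: ref 2 -> FAULT, frames=[1,5,4,2]
Step 5: ref 1 -> HIT, frames=[1,5,4,2]
Step 6: ref 4 -> HIT, frames=[1,5,4,2]
Step 7: ref 2 -> HIT, frames=[1,5,4,2]
Step 8: ref 5 -> HIT, frames=[1,5,4,2]
Step 9: ref 3 -> FAULT, evict 4, frames=[1,5,3,2]
At step 9: evicted page 4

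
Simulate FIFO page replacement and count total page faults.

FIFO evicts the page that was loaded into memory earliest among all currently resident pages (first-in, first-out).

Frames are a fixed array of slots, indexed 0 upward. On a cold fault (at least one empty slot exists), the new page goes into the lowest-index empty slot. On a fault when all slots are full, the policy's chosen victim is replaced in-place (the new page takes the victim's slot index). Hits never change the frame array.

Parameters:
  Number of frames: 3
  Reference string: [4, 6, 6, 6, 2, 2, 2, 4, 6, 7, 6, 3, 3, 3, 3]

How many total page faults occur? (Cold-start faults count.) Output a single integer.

Answer: 5

Derivation:
Step 0: ref 4 → FAULT, frames=[4,-,-]
Step 1: ref 6 → FAULT, frames=[4,6,-]
Step 2: ref 6 → HIT, frames=[4,6,-]
Step 3: ref 6 → HIT, frames=[4,6,-]
Step 4: ref 2 → FAULT, frames=[4,6,2]
Step 5: ref 2 → HIT, frames=[4,6,2]
Step 6: ref 2 → HIT, frames=[4,6,2]
Step 7: ref 4 → HIT, frames=[4,6,2]
Step 8: ref 6 → HIT, frames=[4,6,2]
Step 9: ref 7 → FAULT (evict 4), frames=[7,6,2]
Step 10: ref 6 → HIT, frames=[7,6,2]
Step 11: ref 3 → FAULT (evict 6), frames=[7,3,2]
Step 12: ref 3 → HIT, frames=[7,3,2]
Step 13: ref 3 → HIT, frames=[7,3,2]
Step 14: ref 3 → HIT, frames=[7,3,2]
Total faults: 5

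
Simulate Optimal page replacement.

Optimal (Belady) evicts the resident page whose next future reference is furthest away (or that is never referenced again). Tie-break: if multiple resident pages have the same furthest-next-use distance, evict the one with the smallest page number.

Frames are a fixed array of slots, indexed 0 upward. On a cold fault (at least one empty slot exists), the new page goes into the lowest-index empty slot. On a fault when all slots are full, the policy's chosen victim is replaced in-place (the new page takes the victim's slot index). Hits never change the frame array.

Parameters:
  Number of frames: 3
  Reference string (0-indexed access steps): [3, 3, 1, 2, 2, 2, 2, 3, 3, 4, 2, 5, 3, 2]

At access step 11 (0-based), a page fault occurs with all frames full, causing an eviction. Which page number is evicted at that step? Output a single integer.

Step 0: ref 3 -> FAULT, frames=[3,-,-]
Step 1: ref 3 -> HIT, frames=[3,-,-]
Step 2: ref 1 -> FAULT, frames=[3,1,-]
Step 3: ref 2 -> FAULT, frames=[3,1,2]
Step 4: ref 2 -> HIT, frames=[3,1,2]
Step 5: ref 2 -> HIT, frames=[3,1,2]
Step 6: ref 2 -> HIT, frames=[3,1,2]
Step 7: ref 3 -> HIT, frames=[3,1,2]
Step 8: ref 3 -> HIT, frames=[3,1,2]
Step 9: ref 4 -> FAULT, evict 1, frames=[3,4,2]
Step 10: ref 2 -> HIT, frames=[3,4,2]
Step 11: ref 5 -> FAULT, evict 4, frames=[3,5,2]
At step 11: evicted page 4

Answer: 4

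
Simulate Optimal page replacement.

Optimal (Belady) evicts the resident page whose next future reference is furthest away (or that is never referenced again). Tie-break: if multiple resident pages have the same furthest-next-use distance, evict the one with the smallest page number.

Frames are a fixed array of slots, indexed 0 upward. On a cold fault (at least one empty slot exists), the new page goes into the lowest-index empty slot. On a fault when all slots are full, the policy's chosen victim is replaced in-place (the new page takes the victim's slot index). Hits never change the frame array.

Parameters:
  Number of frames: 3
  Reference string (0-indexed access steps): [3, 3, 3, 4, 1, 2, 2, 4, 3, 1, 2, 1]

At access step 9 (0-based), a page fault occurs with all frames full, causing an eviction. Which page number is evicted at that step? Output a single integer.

Step 0: ref 3 -> FAULT, frames=[3,-,-]
Step 1: ref 3 -> HIT, frames=[3,-,-]
Step 2: ref 3 -> HIT, frames=[3,-,-]
Step 3: ref 4 -> FAULT, frames=[3,4,-]
Step 4: ref 1 -> FAULT, frames=[3,4,1]
Step 5: ref 2 -> FAULT, evict 1, frames=[3,4,2]
Step 6: ref 2 -> HIT, frames=[3,4,2]
Step 7: ref 4 -> HIT, frames=[3,4,2]
Step 8: ref 3 -> HIT, frames=[3,4,2]
Step 9: ref 1 -> FAULT, evict 3, frames=[1,4,2]
At step 9: evicted page 3

Answer: 3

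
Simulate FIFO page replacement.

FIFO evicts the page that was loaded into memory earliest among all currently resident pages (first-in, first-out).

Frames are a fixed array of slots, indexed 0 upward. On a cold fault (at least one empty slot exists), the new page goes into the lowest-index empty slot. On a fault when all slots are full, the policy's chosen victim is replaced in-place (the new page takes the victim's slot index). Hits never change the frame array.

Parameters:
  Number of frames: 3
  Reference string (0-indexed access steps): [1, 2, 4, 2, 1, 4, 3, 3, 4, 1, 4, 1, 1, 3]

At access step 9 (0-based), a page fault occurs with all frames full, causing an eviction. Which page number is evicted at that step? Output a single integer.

Step 0: ref 1 -> FAULT, frames=[1,-,-]
Step 1: ref 2 -> FAULT, frames=[1,2,-]
Step 2: ref 4 -> FAULT, frames=[1,2,4]
Step 3: ref 2 -> HIT, frames=[1,2,4]
Step 4: ref 1 -> HIT, frames=[1,2,4]
Step 5: ref 4 -> HIT, frames=[1,2,4]
Step 6: ref 3 -> FAULT, evict 1, frames=[3,2,4]
Step 7: ref 3 -> HIT, frames=[3,2,4]
Step 8: ref 4 -> HIT, frames=[3,2,4]
Step 9: ref 1 -> FAULT, evict 2, frames=[3,1,4]
At step 9: evicted page 2

Answer: 2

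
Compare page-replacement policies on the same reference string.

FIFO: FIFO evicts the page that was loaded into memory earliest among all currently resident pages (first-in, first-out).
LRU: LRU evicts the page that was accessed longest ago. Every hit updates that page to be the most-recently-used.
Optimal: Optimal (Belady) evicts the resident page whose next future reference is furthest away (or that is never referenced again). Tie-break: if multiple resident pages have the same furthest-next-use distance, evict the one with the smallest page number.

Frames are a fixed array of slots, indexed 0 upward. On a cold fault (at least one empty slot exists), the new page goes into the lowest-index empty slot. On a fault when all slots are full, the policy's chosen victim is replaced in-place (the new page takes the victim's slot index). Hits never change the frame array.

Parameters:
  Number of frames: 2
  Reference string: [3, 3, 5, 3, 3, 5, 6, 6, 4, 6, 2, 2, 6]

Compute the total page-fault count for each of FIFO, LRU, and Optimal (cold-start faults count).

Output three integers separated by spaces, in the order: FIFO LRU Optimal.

Answer: 6 5 5

Derivation:
--- FIFO ---
  step 0: ref 3 -> FAULT, frames=[3,-] (faults so far: 1)
  step 1: ref 3 -> HIT, frames=[3,-] (faults so far: 1)
  step 2: ref 5 -> FAULT, frames=[3,5] (faults so far: 2)
  step 3: ref 3 -> HIT, frames=[3,5] (faults so far: 2)
  step 4: ref 3 -> HIT, frames=[3,5] (faults so far: 2)
  step 5: ref 5 -> HIT, frames=[3,5] (faults so far: 2)
  step 6: ref 6 -> FAULT, evict 3, frames=[6,5] (faults so far: 3)
  step 7: ref 6 -> HIT, frames=[6,5] (faults so far: 3)
  step 8: ref 4 -> FAULT, evict 5, frames=[6,4] (faults so far: 4)
  step 9: ref 6 -> HIT, frames=[6,4] (faults so far: 4)
  step 10: ref 2 -> FAULT, evict 6, frames=[2,4] (faults so far: 5)
  step 11: ref 2 -> HIT, frames=[2,4] (faults so far: 5)
  step 12: ref 6 -> FAULT, evict 4, frames=[2,6] (faults so far: 6)
  FIFO total faults: 6
--- LRU ---
  step 0: ref 3 -> FAULT, frames=[3,-] (faults so far: 1)
  step 1: ref 3 -> HIT, frames=[3,-] (faults so far: 1)
  step 2: ref 5 -> FAULT, frames=[3,5] (faults so far: 2)
  step 3: ref 3 -> HIT, frames=[3,5] (faults so far: 2)
  step 4: ref 3 -> HIT, frames=[3,5] (faults so far: 2)
  step 5: ref 5 -> HIT, frames=[3,5] (faults so far: 2)
  step 6: ref 6 -> FAULT, evict 3, frames=[6,5] (faults so far: 3)
  step 7: ref 6 -> HIT, frames=[6,5] (faults so far: 3)
  step 8: ref 4 -> FAULT, evict 5, frames=[6,4] (faults so far: 4)
  step 9: ref 6 -> HIT, frames=[6,4] (faults so far: 4)
  step 10: ref 2 -> FAULT, evict 4, frames=[6,2] (faults so far: 5)
  step 11: ref 2 -> HIT, frames=[6,2] (faults so far: 5)
  step 12: ref 6 -> HIT, frames=[6,2] (faults so far: 5)
  LRU total faults: 5
--- Optimal ---
  step 0: ref 3 -> FAULT, frames=[3,-] (faults so far: 1)
  step 1: ref 3 -> HIT, frames=[3,-] (faults so far: 1)
  step 2: ref 5 -> FAULT, frames=[3,5] (faults so far: 2)
  step 3: ref 3 -> HIT, frames=[3,5] (faults so far: 2)
  step 4: ref 3 -> HIT, frames=[3,5] (faults so far: 2)
  step 5: ref 5 -> HIT, frames=[3,5] (faults so far: 2)
  step 6: ref 6 -> FAULT, evict 3, frames=[6,5] (faults so far: 3)
  step 7: ref 6 -> HIT, frames=[6,5] (faults so far: 3)
  step 8: ref 4 -> FAULT, evict 5, frames=[6,4] (faults so far: 4)
  step 9: ref 6 -> HIT, frames=[6,4] (faults so far: 4)
  step 10: ref 2 -> FAULT, evict 4, frames=[6,2] (faults so far: 5)
  step 11: ref 2 -> HIT, frames=[6,2] (faults so far: 5)
  step 12: ref 6 -> HIT, frames=[6,2] (faults so far: 5)
  Optimal total faults: 5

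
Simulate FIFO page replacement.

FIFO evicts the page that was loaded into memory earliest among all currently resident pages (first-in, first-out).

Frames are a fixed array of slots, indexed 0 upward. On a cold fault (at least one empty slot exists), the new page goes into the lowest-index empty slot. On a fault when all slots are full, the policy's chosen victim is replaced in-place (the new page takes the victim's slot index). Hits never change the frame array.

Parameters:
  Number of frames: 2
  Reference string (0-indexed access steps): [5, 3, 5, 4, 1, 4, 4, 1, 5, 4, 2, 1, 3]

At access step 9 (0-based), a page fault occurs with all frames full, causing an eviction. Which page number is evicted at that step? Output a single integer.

Step 0: ref 5 -> FAULT, frames=[5,-]
Step 1: ref 3 -> FAULT, frames=[5,3]
Step 2: ref 5 -> HIT, frames=[5,3]
Step 3: ref 4 -> FAULT, evict 5, frames=[4,3]
Step 4: ref 1 -> FAULT, evict 3, frames=[4,1]
Step 5: ref 4 -> HIT, frames=[4,1]
Step 6: ref 4 -> HIT, frames=[4,1]
Step 7: ref 1 -> HIT, frames=[4,1]
Step 8: ref 5 -> FAULT, evict 4, frames=[5,1]
Step 9: ref 4 -> FAULT, evict 1, frames=[5,4]
At step 9: evicted page 1

Answer: 1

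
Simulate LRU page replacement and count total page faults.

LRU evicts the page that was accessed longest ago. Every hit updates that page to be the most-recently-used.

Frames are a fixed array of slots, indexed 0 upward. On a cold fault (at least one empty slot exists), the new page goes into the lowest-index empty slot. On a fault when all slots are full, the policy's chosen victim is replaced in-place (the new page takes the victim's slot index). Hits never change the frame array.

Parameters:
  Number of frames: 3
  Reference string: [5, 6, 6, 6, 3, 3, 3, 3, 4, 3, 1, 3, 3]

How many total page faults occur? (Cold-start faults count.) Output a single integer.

Answer: 5

Derivation:
Step 0: ref 5 → FAULT, frames=[5,-,-]
Step 1: ref 6 → FAULT, frames=[5,6,-]
Step 2: ref 6 → HIT, frames=[5,6,-]
Step 3: ref 6 → HIT, frames=[5,6,-]
Step 4: ref 3 → FAULT, frames=[5,6,3]
Step 5: ref 3 → HIT, frames=[5,6,3]
Step 6: ref 3 → HIT, frames=[5,6,3]
Step 7: ref 3 → HIT, frames=[5,6,3]
Step 8: ref 4 → FAULT (evict 5), frames=[4,6,3]
Step 9: ref 3 → HIT, frames=[4,6,3]
Step 10: ref 1 → FAULT (evict 6), frames=[4,1,3]
Step 11: ref 3 → HIT, frames=[4,1,3]
Step 12: ref 3 → HIT, frames=[4,1,3]
Total faults: 5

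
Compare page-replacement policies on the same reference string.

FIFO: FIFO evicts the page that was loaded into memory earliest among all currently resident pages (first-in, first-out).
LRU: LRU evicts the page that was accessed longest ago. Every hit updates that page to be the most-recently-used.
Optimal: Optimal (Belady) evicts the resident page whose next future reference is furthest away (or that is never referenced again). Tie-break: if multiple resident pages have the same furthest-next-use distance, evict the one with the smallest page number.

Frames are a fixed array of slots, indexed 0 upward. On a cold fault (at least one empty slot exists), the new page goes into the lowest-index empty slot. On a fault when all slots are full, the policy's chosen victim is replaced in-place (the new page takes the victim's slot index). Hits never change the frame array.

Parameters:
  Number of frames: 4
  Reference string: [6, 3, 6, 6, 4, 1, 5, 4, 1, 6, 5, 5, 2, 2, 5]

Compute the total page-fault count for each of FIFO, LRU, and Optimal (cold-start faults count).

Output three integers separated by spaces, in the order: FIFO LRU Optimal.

--- FIFO ---
  step 0: ref 6 -> FAULT, frames=[6,-,-,-] (faults so far: 1)
  step 1: ref 3 -> FAULT, frames=[6,3,-,-] (faults so far: 2)
  step 2: ref 6 -> HIT, frames=[6,3,-,-] (faults so far: 2)
  step 3: ref 6 -> HIT, frames=[6,3,-,-] (faults so far: 2)
  step 4: ref 4 -> FAULT, frames=[6,3,4,-] (faults so far: 3)
  step 5: ref 1 -> FAULT, frames=[6,3,4,1] (faults so far: 4)
  step 6: ref 5 -> FAULT, evict 6, frames=[5,3,4,1] (faults so far: 5)
  step 7: ref 4 -> HIT, frames=[5,3,4,1] (faults so far: 5)
  step 8: ref 1 -> HIT, frames=[5,3,4,1] (faults so far: 5)
  step 9: ref 6 -> FAULT, evict 3, frames=[5,6,4,1] (faults so far: 6)
  step 10: ref 5 -> HIT, frames=[5,6,4,1] (faults so far: 6)
  step 11: ref 5 -> HIT, frames=[5,6,4,1] (faults so far: 6)
  step 12: ref 2 -> FAULT, evict 4, frames=[5,6,2,1] (faults so far: 7)
  step 13: ref 2 -> HIT, frames=[5,6,2,1] (faults so far: 7)
  step 14: ref 5 -> HIT, frames=[5,6,2,1] (faults so far: 7)
  FIFO total faults: 7
--- LRU ---
  step 0: ref 6 -> FAULT, frames=[6,-,-,-] (faults so far: 1)
  step 1: ref 3 -> FAULT, frames=[6,3,-,-] (faults so far: 2)
  step 2: ref 6 -> HIT, frames=[6,3,-,-] (faults so far: 2)
  step 3: ref 6 -> HIT, frames=[6,3,-,-] (faults so far: 2)
  step 4: ref 4 -> FAULT, frames=[6,3,4,-] (faults so far: 3)
  step 5: ref 1 -> FAULT, frames=[6,3,4,1] (faults so far: 4)
  step 6: ref 5 -> FAULT, evict 3, frames=[6,5,4,1] (faults so far: 5)
  step 7: ref 4 -> HIT, frames=[6,5,4,1] (faults so far: 5)
  step 8: ref 1 -> HIT, frames=[6,5,4,1] (faults so far: 5)
  step 9: ref 6 -> HIT, frames=[6,5,4,1] (faults so far: 5)
  step 10: ref 5 -> HIT, frames=[6,5,4,1] (faults so far: 5)
  step 11: ref 5 -> HIT, frames=[6,5,4,1] (faults so far: 5)
  step 12: ref 2 -> FAULT, evict 4, frames=[6,5,2,1] (faults so far: 6)
  step 13: ref 2 -> HIT, frames=[6,5,2,1] (faults so far: 6)
  step 14: ref 5 -> HIT, frames=[6,5,2,1] (faults so far: 6)
  LRU total faults: 6
--- Optimal ---
  step 0: ref 6 -> FAULT, frames=[6,-,-,-] (faults so far: 1)
  step 1: ref 3 -> FAULT, frames=[6,3,-,-] (faults so far: 2)
  step 2: ref 6 -> HIT, frames=[6,3,-,-] (faults so far: 2)
  step 3: ref 6 -> HIT, frames=[6,3,-,-] (faults so far: 2)
  step 4: ref 4 -> FAULT, frames=[6,3,4,-] (faults so far: 3)
  step 5: ref 1 -> FAULT, frames=[6,3,4,1] (faults so far: 4)
  step 6: ref 5 -> FAULT, evict 3, frames=[6,5,4,1] (faults so far: 5)
  step 7: ref 4 -> HIT, frames=[6,5,4,1] (faults so far: 5)
  step 8: ref 1 -> HIT, frames=[6,5,4,1] (faults so far: 5)
  step 9: ref 6 -> HIT, frames=[6,5,4,1] (faults so far: 5)
  step 10: ref 5 -> HIT, frames=[6,5,4,1] (faults so far: 5)
  step 11: ref 5 -> HIT, frames=[6,5,4,1] (faults so far: 5)
  step 12: ref 2 -> FAULT, evict 1, frames=[6,5,4,2] (faults so far: 6)
  step 13: ref 2 -> HIT, frames=[6,5,4,2] (faults so far: 6)
  step 14: ref 5 -> HIT, frames=[6,5,4,2] (faults so far: 6)
  Optimal total faults: 6

Answer: 7 6 6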